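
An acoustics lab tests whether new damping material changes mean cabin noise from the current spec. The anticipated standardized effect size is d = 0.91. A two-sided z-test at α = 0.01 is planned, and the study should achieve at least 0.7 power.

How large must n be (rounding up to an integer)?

n = 12

For power 0.7 need Φ(δ − z_{0.005}) = 0.7, so δ = z_{0.005} + z_{0.30} = 2.576 + 0.524 = 3.100.
(For δ > 0 the lower-tail rejection region contributes negligibly to power, so the one-term inversion is standard.)
δ = d·√n ⇒ n = (δ/d)² = (3.100 / 0.91)² = 11.61.
Rounding up, n = 12.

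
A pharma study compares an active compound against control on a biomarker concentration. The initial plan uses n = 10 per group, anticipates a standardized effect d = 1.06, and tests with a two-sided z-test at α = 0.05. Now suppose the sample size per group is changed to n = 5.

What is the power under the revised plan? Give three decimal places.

With n = 5 per group: δ = d·√(n/2) = 1.06 × √(5/2) = 1.6760. Critical value z_{0.025} = 1.960.
Revised power = Φ(δ − 1.960) + Φ(−δ − 1.960) = Φ(-0.284) + Φ(-3.636) = 0.3882 + 0.0001 = 0.3884.

Power ≈ 0.388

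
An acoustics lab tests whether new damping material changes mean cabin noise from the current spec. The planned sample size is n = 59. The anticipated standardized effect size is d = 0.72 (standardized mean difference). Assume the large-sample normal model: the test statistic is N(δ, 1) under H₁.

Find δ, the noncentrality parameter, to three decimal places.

The noncentrality parameter scales effect size by the design's sample-size factor: δ = d·√n = 0.72 × √59 = 5.5304

δ ≈ 5.530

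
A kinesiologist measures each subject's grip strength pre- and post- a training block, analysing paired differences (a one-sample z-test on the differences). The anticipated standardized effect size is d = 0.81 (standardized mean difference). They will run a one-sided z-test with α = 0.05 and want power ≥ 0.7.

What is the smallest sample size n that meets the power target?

n = 8

Set Φ(δ − 1.645) = 0.7; then δ − 1.645 = Φ⁻¹(0.7) = 0.524, giving δ = 2.169.
δ = d·√n ⇒ n = (δ/d)² = (2.169 / 0.81)² = 7.17.
Round up to the next whole unit.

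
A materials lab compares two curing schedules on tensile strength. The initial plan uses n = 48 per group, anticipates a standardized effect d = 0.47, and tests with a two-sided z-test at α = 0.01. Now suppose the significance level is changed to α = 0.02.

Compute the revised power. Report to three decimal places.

δ = d·√(n/2) = 0.47 × √(48/2) = 2.3025 (unchanged). New critical value: z_{0.01} = 2.326.
Revised power = Φ(δ − 2.326) + Φ(−δ − 2.326) = Φ(-0.024) + Φ(-4.629) = 0.4905 + 0.0000 = 0.4905.

Power ≈ 0.490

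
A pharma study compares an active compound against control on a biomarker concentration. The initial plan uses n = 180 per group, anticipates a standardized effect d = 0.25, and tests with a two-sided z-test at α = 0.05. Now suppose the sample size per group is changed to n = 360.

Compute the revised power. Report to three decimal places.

With n = 360 per group: δ = d·√(n/2) = 0.25 × √(360/2) = 3.3541. Critical value z_{0.025} = 1.960.
Revised power = Φ(δ − 1.960) + Φ(−δ − 1.960) = Φ(1.394) + Φ(-5.314) = 0.9184 + 0.0000 = 0.9184.

Power ≈ 0.918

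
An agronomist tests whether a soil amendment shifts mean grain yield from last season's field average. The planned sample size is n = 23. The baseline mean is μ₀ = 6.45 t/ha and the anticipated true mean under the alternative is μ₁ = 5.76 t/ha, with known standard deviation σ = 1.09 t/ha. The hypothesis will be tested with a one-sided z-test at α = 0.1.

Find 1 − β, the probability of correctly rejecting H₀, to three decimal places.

Standardized effect: d = |μ₁ − μ₀| / σ = |5.76 − 6.45| / 1.09 = 0.6330
Noncentrality parameter: δ = d·√n = 0.6330 × √23 = 3.0359
Critical value for a one-sided test at α = 0.1: z_α = 1.282.
Power = Φ(δ − 1.282) = Φ(1.754) = 0.9603.

Power ≈ 0.960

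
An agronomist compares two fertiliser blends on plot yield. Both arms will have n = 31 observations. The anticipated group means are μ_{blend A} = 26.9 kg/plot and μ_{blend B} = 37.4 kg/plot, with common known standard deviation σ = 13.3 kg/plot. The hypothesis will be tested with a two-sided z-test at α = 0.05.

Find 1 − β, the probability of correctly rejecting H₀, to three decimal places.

Power ≈ 0.875

Standardized effect: d = |μ_{blend A} − μ_{blend B}| / σ = |26.9 − 37.4| / 13.3 = 0.7895
Noncentrality parameter: δ = d·√(n/2) = 0.7895 × √(31/2) = 3.1082
Critical value for a two-sided test at α = 0.05: z_{α/2} = 1.960.
Power = Φ(δ − 1.960) + Φ(−δ − 1.960) = Φ(1.148) + Φ(-5.068) = 0.8746 + 0.0000 = 0.8746.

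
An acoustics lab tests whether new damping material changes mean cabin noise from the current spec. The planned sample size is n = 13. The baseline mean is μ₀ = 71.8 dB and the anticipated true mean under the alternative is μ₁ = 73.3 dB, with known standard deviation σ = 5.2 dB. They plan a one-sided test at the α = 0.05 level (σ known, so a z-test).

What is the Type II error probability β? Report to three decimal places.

β ≈ 0.727

Standardized effect: d = |μ₁ − μ₀| / σ = |73.3 − 71.8| / 5.2 = 0.2885
Noncentrality parameter: δ = d·√n = 0.2885 × √13 = 1.0401
Critical value for a one-sided test at α = 0.05: z_α = 1.645.
Power = P(Z > 1.645 − δ) = Φ(-0.605) = 0.2727.
Type II error: β = 1 − power = 1 − 0.2727 = 0.7273.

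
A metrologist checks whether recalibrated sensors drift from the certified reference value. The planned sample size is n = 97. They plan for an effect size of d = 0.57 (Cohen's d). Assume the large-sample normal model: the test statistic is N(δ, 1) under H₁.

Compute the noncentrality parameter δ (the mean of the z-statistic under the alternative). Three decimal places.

δ ≈ 5.614

δ = d·√n = 0.57 × √97 = 5.6138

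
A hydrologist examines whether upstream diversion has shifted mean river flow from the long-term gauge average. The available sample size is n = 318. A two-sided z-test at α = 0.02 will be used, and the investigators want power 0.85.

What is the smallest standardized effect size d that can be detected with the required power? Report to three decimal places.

Required noncentrality: δ = z_{0.01} + z_{0.15} = 2.326 + 1.036 = 3.363.
(The second rejection-region term Φ(−δ − z_{α/2}) is negligible and dropped.)
δ = d·√n ⇒ d = δ/√n = 3.363/√318 = 0.1886.

d ≈ 0.189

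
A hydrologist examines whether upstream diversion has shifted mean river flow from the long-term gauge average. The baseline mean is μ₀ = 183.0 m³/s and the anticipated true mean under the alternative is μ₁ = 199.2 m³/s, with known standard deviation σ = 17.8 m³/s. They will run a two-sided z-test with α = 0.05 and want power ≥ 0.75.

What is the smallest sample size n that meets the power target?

n = 9

Standardized effect: d = |μ₁ − μ₀| / σ = |199.2 − 183.0| / 17.8 = 0.9101
Set Φ(δ − 1.960) = 0.75; then δ − 1.960 = Φ⁻¹(0.75) = 0.674, giving δ = 2.634.
(The Φ(−δ − z_{α/2}) term is vanishingly small for δ > 0 and is dropped in the standard sample-size formula.)
δ = d·√n ⇒ n = (δ/d)² = (2.634 / 0.9101)² = 8.38.
Round up to the next whole unit.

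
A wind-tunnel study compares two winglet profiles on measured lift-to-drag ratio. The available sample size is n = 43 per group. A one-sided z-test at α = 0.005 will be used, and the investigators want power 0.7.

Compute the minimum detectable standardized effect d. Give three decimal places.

d ≈ 0.669

Required noncentrality: δ = z_{0.005} + z_{0.30} = 2.576 + 0.524 = 3.100.
δ = d·√(n/2) ⇒ d = δ/√(n/2) = 3.100/√(43/2) = 0.6686.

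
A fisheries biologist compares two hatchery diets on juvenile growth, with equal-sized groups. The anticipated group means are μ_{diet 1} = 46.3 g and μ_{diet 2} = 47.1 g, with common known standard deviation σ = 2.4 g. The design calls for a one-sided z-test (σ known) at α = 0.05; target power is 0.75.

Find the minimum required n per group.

n = 97 per group

Standardized effect: d = |μ_{diet 1} − μ_{diet 2}| / σ = |46.3 − 47.1| / 2.4 = 0.3333
Set Φ(δ − 1.645) = 0.75; then δ − 1.645 = Φ⁻¹(0.75) = 0.674, giving δ = 2.319.
δ = d·√(n/2) ⇒ n = 2(δ/d)² = 2 × (2.319 / 0.3333)² = 96.83.
Round up to the next whole unit.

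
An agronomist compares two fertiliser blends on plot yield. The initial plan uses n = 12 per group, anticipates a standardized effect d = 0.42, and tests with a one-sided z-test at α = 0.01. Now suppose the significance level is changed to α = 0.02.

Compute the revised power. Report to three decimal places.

Power ≈ 0.153

δ = d·√(n/2) = 0.42 × √(12/2) = 1.0288 (unchanged). New critical value: z_{0.02} = 2.054.
Revised power = P(Z > 2.054 − δ) = Φ(-1.025) = 0.1527.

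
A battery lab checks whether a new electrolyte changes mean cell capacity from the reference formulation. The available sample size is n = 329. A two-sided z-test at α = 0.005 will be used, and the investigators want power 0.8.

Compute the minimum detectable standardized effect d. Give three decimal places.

Need Φ(δ − 2.807) = 0.8, so δ = 2.807 + 0.842 = 3.649.
(Lower-tail contribution to power is negligible for δ > 0.)
δ = d·√n ⇒ d = δ/√n = 3.649/√329 = 0.2012.

d ≈ 0.201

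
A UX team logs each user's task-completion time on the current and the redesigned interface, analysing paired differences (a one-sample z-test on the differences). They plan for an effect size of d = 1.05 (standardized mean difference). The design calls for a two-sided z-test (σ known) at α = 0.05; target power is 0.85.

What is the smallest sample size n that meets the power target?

Set Φ(δ − 1.960) = 0.85; then δ − 1.960 = Φ⁻¹(0.85) = 1.036, giving δ = 2.996.
(The Φ(−δ − z_{α/2}) term is vanishingly small for δ > 0 and is dropped in the standard sample-size formula.)
δ = d·√n ⇒ n = (δ/d)² = (2.996 / 1.05)² = 8.14.
Round up to the next whole unit.

n = 9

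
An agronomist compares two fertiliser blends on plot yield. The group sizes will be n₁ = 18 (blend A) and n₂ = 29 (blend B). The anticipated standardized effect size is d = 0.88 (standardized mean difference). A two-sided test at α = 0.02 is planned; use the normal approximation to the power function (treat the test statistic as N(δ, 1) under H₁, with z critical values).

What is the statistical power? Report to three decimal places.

Power ≈ 0.728

Noncentrality parameter: δ = d / √(1/n₁ + 1/n₂) = 0.88 / √(1/18 + 1/29) = 2.9327
Critical value for a two-sided test at α = 0.02: z_{α/2} = 2.326.
Power = Φ(δ − 2.326) + Φ(−δ − 2.326) = Φ(0.606) + Φ(-5.259) = 0.7279 + 0.0000 = 0.7279.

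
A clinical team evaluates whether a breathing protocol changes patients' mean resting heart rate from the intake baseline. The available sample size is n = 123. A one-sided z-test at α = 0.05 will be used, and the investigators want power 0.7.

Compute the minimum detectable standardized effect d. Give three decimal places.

d ≈ 0.196

Required noncentrality: δ = z_{0.05} + z_{0.30} = 1.645 + 0.524 = 2.169.
δ = d·√n ⇒ d = δ/√n = 2.169/√123 = 0.1956.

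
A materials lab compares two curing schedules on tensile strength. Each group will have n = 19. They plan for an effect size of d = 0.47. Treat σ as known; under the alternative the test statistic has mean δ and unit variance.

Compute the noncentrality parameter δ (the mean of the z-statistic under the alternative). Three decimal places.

δ ≈ 1.449

δ = d·√(n/2) = 0.47 × √(19/2) = 1.4486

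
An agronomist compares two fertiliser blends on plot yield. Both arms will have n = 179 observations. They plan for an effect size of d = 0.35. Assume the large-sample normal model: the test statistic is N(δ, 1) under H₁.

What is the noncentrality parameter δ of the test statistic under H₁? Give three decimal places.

The noncentrality parameter scales effect size by the design's sample-size factor: δ = d·√(n/2) = 0.35 × √(179/2) = 3.3112

δ ≈ 3.311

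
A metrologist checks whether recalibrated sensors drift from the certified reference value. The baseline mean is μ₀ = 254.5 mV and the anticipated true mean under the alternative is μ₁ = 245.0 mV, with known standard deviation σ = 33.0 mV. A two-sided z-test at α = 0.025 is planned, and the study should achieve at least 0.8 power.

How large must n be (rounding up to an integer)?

n = 115

Standardized effect: d = |μ₁ − μ₀| / σ = |245.0 − 254.5| / 33.0 = 0.2879
For power 0.8 need Φ(δ − z_{0.0125}) = 0.8, so δ = z_{0.0125} + z_{0.20} = 2.241 + 0.842 = 3.083.
(The Φ(−δ − z_{α/2}) term is vanishingly small for δ > 0 and is dropped in the standard sample-size formula.)
δ = d·√n ⇒ n = (δ/d)² = (3.083 / 0.2879)² = 114.69.
Rounding up, n = 115.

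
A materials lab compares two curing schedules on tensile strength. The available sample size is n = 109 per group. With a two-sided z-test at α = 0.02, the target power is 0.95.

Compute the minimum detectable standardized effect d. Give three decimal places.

Required noncentrality: δ = z_{0.01} + z_{0.05} = 2.326 + 1.645 = 3.971.
(Lower-tail contribution to power is negligible for δ > 0.)
δ = d·√(n/2) ⇒ d = δ/√(n/2) = 3.971/√(109/2) = 0.5379.

d ≈ 0.538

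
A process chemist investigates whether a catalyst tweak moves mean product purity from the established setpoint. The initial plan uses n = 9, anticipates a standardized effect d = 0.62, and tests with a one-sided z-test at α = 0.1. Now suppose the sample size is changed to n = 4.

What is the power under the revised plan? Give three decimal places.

With n = 4: δ = d·√n = 0.62 × √4 = 1.2400. Critical value z_{0.1} = 1.282.
Revised power = Φ(δ − 1.282) = Φ(-0.042) = 0.4834.

Power ≈ 0.483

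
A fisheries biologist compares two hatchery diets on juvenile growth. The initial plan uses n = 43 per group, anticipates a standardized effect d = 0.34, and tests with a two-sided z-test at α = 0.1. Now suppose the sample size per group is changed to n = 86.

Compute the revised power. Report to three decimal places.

With n = 86 per group: δ = d·√(n/2) = 0.34 × √(86/2) = 2.2295. Critical value z_{0.05} = 1.645.
Revised power = Φ(δ − 1.645) + Φ(−δ − 1.645) = Φ(0.585) + Φ(-3.874) = 0.7206 + 0.0001 = 0.7207.

Power ≈ 0.721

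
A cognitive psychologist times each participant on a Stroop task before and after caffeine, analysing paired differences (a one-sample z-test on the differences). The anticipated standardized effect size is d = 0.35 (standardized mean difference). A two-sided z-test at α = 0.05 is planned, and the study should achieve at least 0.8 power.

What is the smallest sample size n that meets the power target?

For power 0.8 need Φ(δ − z_{0.025}) = 0.8, so δ = z_{0.025} + z_{0.20} = 1.960 + 0.842 = 2.802.
(For δ > 0 the lower-tail rejection region contributes negligibly to power, so the one-term inversion is standard.)
δ = d·√n ⇒ n = (δ/d)² = (2.802 / 0.35)² = 64.07.
Round up to the next whole unit.

n = 65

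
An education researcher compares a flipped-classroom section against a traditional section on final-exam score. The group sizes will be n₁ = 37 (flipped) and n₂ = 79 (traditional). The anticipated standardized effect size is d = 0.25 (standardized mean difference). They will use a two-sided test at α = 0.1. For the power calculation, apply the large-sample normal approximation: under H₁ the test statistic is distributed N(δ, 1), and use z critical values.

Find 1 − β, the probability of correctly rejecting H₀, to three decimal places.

Noncentrality parameter: δ = d / √(1/n₁ + 1/n₂) = 0.25 / √(1/37 + 1/79) = 1.2549
Critical value for a two-sided test at α = 0.1: z_{α/2} = 1.645.
Power = Φ(δ − 1.645) + Φ(−δ − 1.645) = Φ(-0.390) + Φ(-2.900) = 0.3483 + 0.0019 = 0.3502.

Power ≈ 0.350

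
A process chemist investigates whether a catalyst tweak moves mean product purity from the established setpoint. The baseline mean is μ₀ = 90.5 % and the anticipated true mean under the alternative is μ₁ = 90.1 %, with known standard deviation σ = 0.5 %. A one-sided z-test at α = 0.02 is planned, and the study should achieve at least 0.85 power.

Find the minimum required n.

n = 15

Standardized effect: d = |μ₁ − μ₀| / σ = |90.1 − 90.5| / 0.5 = 0.8000
Set Φ(δ − 2.054) = 0.85; then δ − 2.054 = Φ⁻¹(0.85) = 1.036, giving δ = 3.090.
δ = d·√n ⇒ n = (δ/d)² = (3.090 / 0.8000)² = 14.92.
Round up to the next whole unit.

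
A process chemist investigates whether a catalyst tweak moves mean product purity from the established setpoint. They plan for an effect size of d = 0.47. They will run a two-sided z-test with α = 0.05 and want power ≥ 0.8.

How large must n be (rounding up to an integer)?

Set Φ(δ − 1.960) = 0.8; then δ − 1.960 = Φ⁻¹(0.8) = 0.842, giving δ = 2.802.
(The Φ(−δ − z_{α/2}) term is vanishingly small for δ > 0 and is dropped in the standard sample-size formula.)
δ = d·√n ⇒ n = (δ/d)² = (2.802 / 0.47)² = 35.53.
Round up to the next whole unit.

n = 36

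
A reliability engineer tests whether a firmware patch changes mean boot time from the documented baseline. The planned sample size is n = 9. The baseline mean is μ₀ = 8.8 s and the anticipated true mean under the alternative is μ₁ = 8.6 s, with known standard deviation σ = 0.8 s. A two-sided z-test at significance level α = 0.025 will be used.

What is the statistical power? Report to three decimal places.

Power ≈ 0.069

Standardized effect: d = |μ₁ − μ₀| / σ = |8.6 − 8.8| / 0.8 = 0.2500
Noncentrality parameter: δ = d·√n = 0.2500 × √9 = 0.7500
Two-sided α = 0.025 → critical value z_{0.0125} = 2.241.
Power = Φ(δ − 2.241) + Φ(−δ − 2.241) = Φ(-1.491) + Φ(-2.991) = 0.0679 + 0.0014 = 0.0693.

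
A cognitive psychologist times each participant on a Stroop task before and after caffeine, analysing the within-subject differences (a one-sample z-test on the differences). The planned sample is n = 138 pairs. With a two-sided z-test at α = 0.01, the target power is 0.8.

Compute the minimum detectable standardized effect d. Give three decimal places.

d ≈ 0.291

Required noncentrality: δ = z_{0.005} + z_{0.20} = 2.576 + 0.842 = 3.417.
(Lower-tail contribution to power is negligible for δ > 0.)
δ = d·√n ⇒ d = δ/√n = 3.417/√138 = 0.2909.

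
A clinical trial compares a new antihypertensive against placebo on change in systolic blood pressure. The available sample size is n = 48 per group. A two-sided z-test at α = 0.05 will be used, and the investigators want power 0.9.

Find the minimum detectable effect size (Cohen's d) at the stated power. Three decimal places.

d ≈ 0.662

Required noncentrality: δ = z_{0.025} + z_{0.10} = 1.960 + 1.282 = 3.242.
(Lower-tail contribution to power is negligible for δ > 0.)
δ = d·√(n/2) ⇒ d = δ/√(n/2) = 3.242/√(48/2) = 0.6617.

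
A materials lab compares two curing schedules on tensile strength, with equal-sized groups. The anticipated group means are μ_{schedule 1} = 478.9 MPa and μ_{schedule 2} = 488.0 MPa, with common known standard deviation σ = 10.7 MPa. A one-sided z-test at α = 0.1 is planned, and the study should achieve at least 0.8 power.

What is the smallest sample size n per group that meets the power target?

Standardized effect: d = |μ_{schedule 1} − μ_{schedule 2}| / σ = |478.9 − 488.0| / 10.7 = 0.8505
Set Φ(δ − 1.282) = 0.8; then δ − 1.282 = Φ⁻¹(0.8) = 0.842, giving δ = 2.123.
δ = d·√(n/2) ⇒ n = 2(δ/d)² = 2 × (2.123 / 0.8505)² = 12.46.
Round up to the next whole unit.

n = 13 per group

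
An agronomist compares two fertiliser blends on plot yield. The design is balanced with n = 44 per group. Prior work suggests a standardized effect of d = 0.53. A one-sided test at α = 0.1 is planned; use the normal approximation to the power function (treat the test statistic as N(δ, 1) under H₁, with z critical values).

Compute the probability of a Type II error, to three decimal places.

Noncentrality parameter: δ = d·√(n/2) = 0.53 × √(44/2) = 2.4859
Critical value for a one-sided test at α = 0.1: z_α = 1.282.
Power = Φ(δ − 1.282) = Φ(1.204) = 0.8858.
Type II error: β = 1 − power = 1 − 0.8858 = 0.1142.

β ≈ 0.114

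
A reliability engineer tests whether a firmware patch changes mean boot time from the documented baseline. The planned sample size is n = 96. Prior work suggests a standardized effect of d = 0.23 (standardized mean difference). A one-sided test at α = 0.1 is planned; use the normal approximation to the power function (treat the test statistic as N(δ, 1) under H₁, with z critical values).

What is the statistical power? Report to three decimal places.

Power ≈ 0.834

Noncentrality parameter: δ = d·√n = 0.23 × √96 = 2.2535
One-sided α = 0.1 → critical value z_{0.1} = 1.282.
Power = Φ(δ − 1.282) = Φ(0.972) = 0.8345.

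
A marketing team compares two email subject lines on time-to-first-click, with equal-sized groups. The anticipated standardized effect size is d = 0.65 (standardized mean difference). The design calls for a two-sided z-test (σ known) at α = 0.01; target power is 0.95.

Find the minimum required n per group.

n = 85 per group

Set Φ(δ − 2.576) = 0.95; then δ − 2.576 = Φ⁻¹(0.95) = 1.645, giving δ = 4.221.
(The Φ(−δ − z_{α/2}) term is vanishingly small for δ > 0 and is dropped in the standard sample-size formula.)
δ = d·√(n/2) ⇒ n = 2(δ/d)² = 2 × (4.221 / 0.65)² = 84.33.
Rounding up, n = 85 per group.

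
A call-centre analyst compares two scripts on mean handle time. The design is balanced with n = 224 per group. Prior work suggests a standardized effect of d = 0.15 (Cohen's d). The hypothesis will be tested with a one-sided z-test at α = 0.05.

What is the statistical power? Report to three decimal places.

Power ≈ 0.477

Noncentrality parameter: δ = d·√(n/2) = 0.15 × √(224/2) = 1.5875
One-sided α = 0.05 → critical value z_{0.05} = 1.645.
Power = P(Z > 1.645 − δ) = Φ(-0.057) = 0.4771.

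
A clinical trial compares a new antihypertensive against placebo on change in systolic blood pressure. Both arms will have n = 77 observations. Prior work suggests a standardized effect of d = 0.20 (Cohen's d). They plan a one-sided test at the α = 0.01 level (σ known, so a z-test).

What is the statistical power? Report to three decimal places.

Power ≈ 0.139

Noncentrality parameter: δ = d·√(n/2) = 0.20 × √(77/2) = 1.2410
One-sided α = 0.01 → critical value z_{0.01} = 2.326.
Power = Φ(δ − 2.326) = Φ(-1.085) = 0.1389.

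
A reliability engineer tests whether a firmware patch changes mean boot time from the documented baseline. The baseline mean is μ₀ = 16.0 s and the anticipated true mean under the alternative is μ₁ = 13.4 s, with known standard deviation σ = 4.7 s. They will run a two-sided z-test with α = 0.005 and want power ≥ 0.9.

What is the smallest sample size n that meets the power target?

n = 55

Standardized effect: d = |μ₁ − μ₀| / σ = |13.4 − 16.0| / 4.7 = 0.5532
Set Φ(δ − 2.807) = 0.9; then δ − 2.807 = Φ⁻¹(0.9) = 1.282, giving δ = 4.089.
(The Φ(−δ − z_{α/2}) term is vanishingly small for δ > 0 and is dropped in the standard sample-size formula.)
δ = d·√n ⇒ n = (δ/d)² = (4.089 / 0.5532)² = 54.63.
Rounding up, n = 55.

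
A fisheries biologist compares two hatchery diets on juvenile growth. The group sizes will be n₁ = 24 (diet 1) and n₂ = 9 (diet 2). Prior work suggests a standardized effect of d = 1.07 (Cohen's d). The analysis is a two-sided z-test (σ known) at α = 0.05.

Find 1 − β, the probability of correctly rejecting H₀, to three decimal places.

Noncentrality parameter: δ = d / √(1/n₁ + 1/n₂) = 1.07 / √(1/24 + 1/9) = 2.7375
Two-sided α = 0.05 → critical value z_{0.025} = 1.960.
Power = Φ(δ − 1.960) + Φ(−δ − 1.960) = Φ(0.778) + Φ(-4.697) = 0.7816 + 0.0000 = 0.7816.

Power ≈ 0.782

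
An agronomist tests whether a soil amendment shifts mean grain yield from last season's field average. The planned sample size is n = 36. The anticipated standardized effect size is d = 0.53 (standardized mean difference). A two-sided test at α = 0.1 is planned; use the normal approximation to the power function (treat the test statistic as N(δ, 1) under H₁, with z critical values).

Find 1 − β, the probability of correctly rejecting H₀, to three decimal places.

Noncentrality parameter: δ = d·√n = 0.53 × √36 = 3.1800
Critical value for a two-sided test at α = 0.1: z_{α/2} = 1.645.
Power = Φ(δ − 1.645) + Φ(−δ − 1.645) = Φ(1.535) + Φ(-4.825) = 0.9376 + 0.0000 = 0.9376.

Power ≈ 0.938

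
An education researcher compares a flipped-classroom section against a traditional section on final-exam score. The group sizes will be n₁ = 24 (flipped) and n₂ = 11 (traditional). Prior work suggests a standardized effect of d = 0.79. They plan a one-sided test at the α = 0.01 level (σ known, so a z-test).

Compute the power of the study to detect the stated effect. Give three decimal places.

Noncentrality parameter: δ = d / √(1/n₁ + 1/n₂) = 0.79 / √(1/24 + 1/11) = 2.1697
One-sided α = 0.01 → critical value z_{0.01} = 2.326.
Power = P(Z > 2.326 − δ) = Φ(-0.157) = 0.4378.

Power ≈ 0.438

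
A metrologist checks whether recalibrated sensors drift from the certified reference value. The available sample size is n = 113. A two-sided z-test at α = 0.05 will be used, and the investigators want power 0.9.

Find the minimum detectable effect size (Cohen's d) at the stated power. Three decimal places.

d ≈ 0.305

Required noncentrality: δ = z_{0.025} + z_{0.10} = 1.960 + 1.282 = 3.242.
(Lower-tail contribution to power is negligible for δ > 0.)
δ = d·√n ⇒ d = δ/√n = 3.242/√113 = 0.3049.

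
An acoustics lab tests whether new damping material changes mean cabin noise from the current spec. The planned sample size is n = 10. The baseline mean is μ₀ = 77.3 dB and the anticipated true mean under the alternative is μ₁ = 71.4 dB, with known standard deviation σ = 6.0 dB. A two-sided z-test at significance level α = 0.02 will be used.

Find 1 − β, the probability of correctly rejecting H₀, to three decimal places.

Power ≈ 0.783

Standardized effect: d = |μ₁ − μ₀| / σ = |71.4 − 77.3| / 6.0 = 0.9833
Noncentrality parameter: δ = d·√n = 0.9833 × √10 = 3.1096
Critical value for a two-sided test at α = 0.02: z_{α/2} = 2.326.
Power = Φ(δ − 2.326) + Φ(−δ − 2.326) = Φ(0.783) + Φ(-5.436) = 0.7833 + 0.0000 = 0.7833.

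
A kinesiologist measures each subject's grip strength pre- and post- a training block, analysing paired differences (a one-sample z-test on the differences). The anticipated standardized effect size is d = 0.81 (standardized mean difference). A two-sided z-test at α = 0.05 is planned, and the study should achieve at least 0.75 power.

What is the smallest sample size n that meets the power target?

n = 11

Set Φ(δ − 1.960) = 0.75; then δ − 1.960 = Φ⁻¹(0.75) = 0.674, giving δ = 2.634.
(Ignoring the negligible lower-tail rejection probability gives the usual closed-form inversion.)
δ = d·√n ⇒ n = (δ/d)² = (2.634 / 0.81)² = 10.58.
Round up to the next whole unit.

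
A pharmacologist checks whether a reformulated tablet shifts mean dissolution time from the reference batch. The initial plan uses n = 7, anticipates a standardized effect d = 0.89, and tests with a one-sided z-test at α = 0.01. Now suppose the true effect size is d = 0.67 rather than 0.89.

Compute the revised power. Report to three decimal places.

With d = 0.67: δ = d·√n = 0.67 × √7 = 1.7727. Critical value z_{0.01} = 2.326.
Revised power = P(Z > 2.326 − δ) = Φ(-0.554) = 0.2899.

Power ≈ 0.290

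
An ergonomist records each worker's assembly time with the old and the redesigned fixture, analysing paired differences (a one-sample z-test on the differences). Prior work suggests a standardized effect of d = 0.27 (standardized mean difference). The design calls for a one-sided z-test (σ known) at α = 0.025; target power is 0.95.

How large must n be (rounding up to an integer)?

Set Φ(δ − 1.960) = 0.95; then δ − 1.960 = Φ⁻¹(0.95) = 1.645, giving δ = 3.605.
δ = d·√n ⇒ n = (δ/d)² = (3.605 / 0.27)² = 178.25.
Rounding up, n = 179.

n = 179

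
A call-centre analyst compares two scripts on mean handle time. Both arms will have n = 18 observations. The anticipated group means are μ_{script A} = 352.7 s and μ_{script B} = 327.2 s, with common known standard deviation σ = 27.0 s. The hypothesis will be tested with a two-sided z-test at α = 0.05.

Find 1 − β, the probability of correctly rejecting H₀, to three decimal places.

Standardized effect: d = |μ_{script A} − μ_{script B}| / σ = |352.7 − 327.2| / 27.0 = 0.9444
Noncentrality parameter: δ = d·√(n/2) = 0.9444 × √(18/2) = 2.8333
Two-sided α = 0.05 → critical value z_{0.025} = 1.960.
Power = Φ(δ − 1.960) + Φ(−δ − 1.960) = Φ(0.873) + Φ(-4.793) = 0.8088 + 0.0000 = 0.8088.

Power ≈ 0.809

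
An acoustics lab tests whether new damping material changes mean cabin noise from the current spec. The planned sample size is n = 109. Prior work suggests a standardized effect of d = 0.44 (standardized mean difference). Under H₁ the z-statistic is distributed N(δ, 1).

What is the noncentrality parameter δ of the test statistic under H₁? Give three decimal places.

δ ≈ 4.594

The noncentrality parameter scales effect size by the design's sample-size factor: δ = d·√n = 0.44 × √109 = 4.5937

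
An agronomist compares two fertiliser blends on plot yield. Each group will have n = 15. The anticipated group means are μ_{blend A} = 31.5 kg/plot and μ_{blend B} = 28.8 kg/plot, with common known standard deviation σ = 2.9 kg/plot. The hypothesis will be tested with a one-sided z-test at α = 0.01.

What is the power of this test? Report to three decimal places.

Standardized effect: d = |μ_{blend A} − μ_{blend B}| / σ = |31.5 − 28.8| / 2.9 = 0.9310
Noncentrality parameter: δ = d·√(n/2) = 0.9310 × √(15/2) = 2.5497
One-sided α = 0.01 → critical value z_{0.01} = 2.326.
Power = Φ(δ − 2.326) = Φ(0.223) = 0.5884.

Power ≈ 0.588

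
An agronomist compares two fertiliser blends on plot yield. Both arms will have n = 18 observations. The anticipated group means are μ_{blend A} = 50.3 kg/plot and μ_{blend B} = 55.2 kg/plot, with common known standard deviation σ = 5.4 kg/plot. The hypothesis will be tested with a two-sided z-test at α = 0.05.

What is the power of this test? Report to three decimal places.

Standardized effect: d = |μ_{blend A} − μ_{blend B}| / σ = |50.3 − 55.2| / 5.4 = 0.9074
Noncentrality parameter: δ = d·√(n/2) = 0.9074 × √(18/2) = 2.7222
Two-sided α = 0.05 → critical value z_{0.025} = 1.960.
Power = Φ(δ − 1.960) + Φ(−δ − 1.960) = Φ(0.762) + Φ(-4.682) = 0.7770 + 0.0000 = 0.7770.

Power ≈ 0.777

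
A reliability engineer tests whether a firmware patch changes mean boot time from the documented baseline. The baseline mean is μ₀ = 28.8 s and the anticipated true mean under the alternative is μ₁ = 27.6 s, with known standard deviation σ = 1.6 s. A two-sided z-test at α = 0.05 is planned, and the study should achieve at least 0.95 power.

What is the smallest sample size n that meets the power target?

n = 24

Standardized effect: d = |μ₁ − μ₀| / σ = |27.6 − 28.8| / 1.6 = 0.7500
Set Φ(δ − 1.960) = 0.95; then δ − 1.960 = Φ⁻¹(0.95) = 1.645, giving δ = 3.605.
(For δ > 0 the lower-tail rejection region contributes negligibly to power, so the one-term inversion is standard.)
δ = d·√n ⇒ n = (δ/d)² = (3.605 / 0.7500)² = 23.10.
Round up to the next whole unit.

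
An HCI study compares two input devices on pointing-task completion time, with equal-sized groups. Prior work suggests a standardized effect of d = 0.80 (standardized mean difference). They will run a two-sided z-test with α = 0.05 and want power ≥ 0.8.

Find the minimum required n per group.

For power 0.8 need Φ(δ − z_{0.025}) = 0.8, so δ = z_{0.025} + z_{0.20} = 1.960 + 0.842 = 2.802.
(Ignoring the negligible lower-tail rejection probability gives the usual closed-form inversion.)
δ = d·√(n/2) ⇒ n = 2(δ/d)² = 2 × (2.802 / 0.80)² = 24.53.
Rounding up, n = 25 per group.

n = 25 per group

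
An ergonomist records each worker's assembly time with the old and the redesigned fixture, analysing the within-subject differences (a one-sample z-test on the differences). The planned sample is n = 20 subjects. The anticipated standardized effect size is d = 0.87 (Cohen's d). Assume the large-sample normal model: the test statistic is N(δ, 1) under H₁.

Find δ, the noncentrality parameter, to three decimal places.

δ ≈ 3.891

The noncentrality parameter scales effect size by the design's sample-size factor: δ = d·√n = 0.87 × √20 = 3.8908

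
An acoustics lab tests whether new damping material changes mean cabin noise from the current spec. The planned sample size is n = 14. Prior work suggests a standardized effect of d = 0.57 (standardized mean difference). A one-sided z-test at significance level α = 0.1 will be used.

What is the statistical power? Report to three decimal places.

Noncentrality parameter: δ = d·√n = 0.57 × √14 = 2.1327
Critical value for a one-sided test at α = 0.1: z_α = 1.282.
Power = Φ(δ − 1.282) = Φ(0.851) = 0.8027.

Power ≈ 0.803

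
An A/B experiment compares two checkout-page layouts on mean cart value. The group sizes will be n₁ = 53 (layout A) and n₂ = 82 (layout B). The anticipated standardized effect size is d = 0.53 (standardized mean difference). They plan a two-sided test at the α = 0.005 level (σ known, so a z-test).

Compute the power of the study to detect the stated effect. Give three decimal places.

Power ≈ 0.579

Noncentrality parameter: δ = d / √(1/n₁ + 1/n₂) = 0.53 / √(1/53 + 1/82) = 3.0071
Two-sided α = 0.005 → critical value z_{0.0025} = 2.807.
Power = Φ(δ − 2.807) + Φ(−δ − 2.807) = Φ(0.200) + Φ(-5.814) = 0.5793 + 0.0000 = 0.5793.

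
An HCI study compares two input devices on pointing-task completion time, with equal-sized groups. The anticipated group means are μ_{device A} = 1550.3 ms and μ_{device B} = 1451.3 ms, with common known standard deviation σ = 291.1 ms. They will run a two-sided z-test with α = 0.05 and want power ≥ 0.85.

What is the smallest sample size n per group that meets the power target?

n = 156 per group

Standardized effect: d = |μ_{device A} − μ_{device B}| / σ = |1550.3 − 1451.3| / 291.1 = 0.3401
For power 0.85 need Φ(δ − z_{0.025}) = 0.85, so δ = z_{0.025} + z_{0.15} = 1.960 + 1.036 = 2.996.
(The Φ(−δ − z_{α/2}) term is vanishingly small for δ > 0 and is dropped in the standard sample-size formula.)
δ = d·√(n/2) ⇒ n = 2(δ/d)² = 2 × (2.996 / 0.3401)² = 155.25.
Round up to the next whole unit.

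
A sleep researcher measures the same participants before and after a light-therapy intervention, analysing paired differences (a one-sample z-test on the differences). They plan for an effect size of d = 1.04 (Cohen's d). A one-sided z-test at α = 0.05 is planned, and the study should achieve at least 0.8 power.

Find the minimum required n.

n = 6

For power 0.8 need Φ(δ − z_{0.05}) = 0.8, so δ = z_{0.05} + z_{0.20} = 1.645 + 0.842 = 2.486.
δ = d·√n ⇒ n = (δ/d)² = (2.486 / 1.04)² = 5.72.
Rounding up, n = 6.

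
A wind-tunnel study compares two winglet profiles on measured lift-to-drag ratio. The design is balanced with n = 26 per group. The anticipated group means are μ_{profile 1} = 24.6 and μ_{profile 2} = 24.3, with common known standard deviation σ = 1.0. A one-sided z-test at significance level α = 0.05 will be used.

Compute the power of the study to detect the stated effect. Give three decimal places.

Power ≈ 0.287

Standardized effect: d = |μ_{profile 1} − μ_{profile 2}| / σ = |24.6 − 24.3| / 1.0 = 0.3000
Noncentrality parameter: δ = d·√(n/2) = 0.3000 × √(26/2) = 1.0817
One-sided α = 0.05 → critical value z_{0.05} = 1.645.
Power = P(Z > 1.645 − δ) = Φ(-0.563) = 0.2867.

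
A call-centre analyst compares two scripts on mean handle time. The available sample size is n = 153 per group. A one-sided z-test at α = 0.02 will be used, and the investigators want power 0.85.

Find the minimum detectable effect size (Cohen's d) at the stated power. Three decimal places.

Need Φ(δ − 2.054) = 0.85, so δ = 2.054 + 1.036 = 3.090.
δ = d·√(n/2) ⇒ d = δ/√(n/2) = 3.090/√(153/2) = 0.3533.

d ≈ 0.353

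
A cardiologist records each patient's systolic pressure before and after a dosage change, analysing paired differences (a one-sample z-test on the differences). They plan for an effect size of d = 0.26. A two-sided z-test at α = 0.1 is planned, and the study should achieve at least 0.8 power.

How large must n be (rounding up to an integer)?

Set Φ(δ − 1.645) = 0.8; then δ − 1.645 = Φ⁻¹(0.8) = 0.842, giving δ = 2.486.
(Ignoring the negligible lower-tail rejection probability gives the usual closed-form inversion.)
δ = d·√n ⇒ n = (δ/d)² = (2.486 / 0.26)² = 91.46.
Round up to the next whole unit.

n = 92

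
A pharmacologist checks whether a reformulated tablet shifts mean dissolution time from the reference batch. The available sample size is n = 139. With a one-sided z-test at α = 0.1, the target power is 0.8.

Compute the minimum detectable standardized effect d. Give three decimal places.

d ≈ 0.180

Need Φ(δ − 1.282) = 0.8, so δ = 1.282 + 0.842 = 2.123.
δ = d·√n ⇒ d = δ/√n = 2.123/√139 = 0.1801.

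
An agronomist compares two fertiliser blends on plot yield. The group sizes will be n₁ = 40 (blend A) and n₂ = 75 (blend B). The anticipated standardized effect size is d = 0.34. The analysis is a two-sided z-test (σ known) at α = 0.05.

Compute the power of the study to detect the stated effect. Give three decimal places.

Noncentrality parameter: λ = d / √(1/n₁ + 1/n₂) = 0.34 / √(1/40 + 1/75) = 1.7366
Critical value for a two-sided test at α = 0.05: z_{α/2} = 1.960.
Power = Φ(λ − 1.960) + Φ(−λ − 1.960) = Φ(-0.223) + Φ(-3.697) = 0.4116 + 0.0001 = 0.4117.

Power ≈ 0.412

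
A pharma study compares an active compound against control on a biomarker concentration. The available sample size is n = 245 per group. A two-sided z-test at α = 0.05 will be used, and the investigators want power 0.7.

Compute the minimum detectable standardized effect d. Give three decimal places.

Required noncentrality: δ = z_{0.025} + z_{0.30} = 1.960 + 0.524 = 2.484.
(The second rejection-region term Φ(−δ − z_{α/2}) is negligible and dropped.)
δ = d·√(n/2) ⇒ d = δ/√(n/2) = 2.484/√(245/2) = 0.2245.

d ≈ 0.224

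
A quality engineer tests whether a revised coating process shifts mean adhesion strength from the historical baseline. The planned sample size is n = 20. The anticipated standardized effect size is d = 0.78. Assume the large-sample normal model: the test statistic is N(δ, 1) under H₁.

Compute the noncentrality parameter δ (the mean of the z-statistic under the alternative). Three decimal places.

The noncentrality parameter scales effect size by the design's sample-size factor: δ = d·√n = 0.78 × √20 = 3.4883

δ ≈ 3.488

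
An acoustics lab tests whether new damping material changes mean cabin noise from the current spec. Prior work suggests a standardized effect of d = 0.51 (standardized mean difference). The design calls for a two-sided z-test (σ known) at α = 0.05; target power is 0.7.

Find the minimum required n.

n = 24

For power 0.7 need Φ(δ − z_{0.025}) = 0.7, so δ = z_{0.025} + z_{0.30} = 1.960 + 0.524 = 2.484.
(For δ > 0 the lower-tail rejection region contributes negligibly to power, so the one-term inversion is standard.)
δ = d·√n ⇒ n = (δ/d)² = (2.484 / 0.51)² = 23.73.
Rounding up, n = 24.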